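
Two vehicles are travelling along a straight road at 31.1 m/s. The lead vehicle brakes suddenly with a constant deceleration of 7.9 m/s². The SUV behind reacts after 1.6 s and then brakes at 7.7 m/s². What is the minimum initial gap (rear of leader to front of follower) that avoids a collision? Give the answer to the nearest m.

Minimum gap ≈ 51 m

Leader travels v²/(2a_L) = 967.210 / 15.800 = 61.216 m before stopping.
Follower covers v·t_r = 31.1000 × 1.6 = 49.760 m while reacting, then v²/(2a_F) = 967.210 / 15.400 = 62.806 m while braking, for a total of 49.760 + 62.806 = 112.566 m.
Since a_F ≤ a_L and the follower starts braking later, the follower is never slower than the leader, so the closest approach is when both have stopped.
Minimum gap = 112.566 − 61.216 = 51.350 m.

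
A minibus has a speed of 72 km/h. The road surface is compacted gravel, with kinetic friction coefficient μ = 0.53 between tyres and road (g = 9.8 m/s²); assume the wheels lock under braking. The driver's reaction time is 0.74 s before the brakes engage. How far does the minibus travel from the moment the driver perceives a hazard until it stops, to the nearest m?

Total stopping distance ≈ 53 m

72 km/h ÷ 3.6 = 20.0000 m/s.
a = μg = 0.53 × 9.8 = 5.194 m/s².
Reaction distance = v·t_r = 20.0000 × 0.74 = 14.800 m.
Braking distance = v²/(2a) = 20.0000² / (2 × 5.194) = 400.000 / 10.388 = 38.506 m.
Total = 14.800 + 38.506 = 53.306 m.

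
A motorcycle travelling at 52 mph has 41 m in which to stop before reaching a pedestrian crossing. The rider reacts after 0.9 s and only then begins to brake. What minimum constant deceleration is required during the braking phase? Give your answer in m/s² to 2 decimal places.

Required deceleration ≈ 13.46 m/s²

52 mph × 0.44704 = 23.2461 m/s.
Distance covered during reaction = 23.2461 × 0.9 = 20.921 m.
Distance available for braking: 41 − 20.921 = 20.079 m.
v² = 2a·d ⇒ a = v²/(2d) = 23.2461² / (2 × 20.079) = 540.381 / 40.158 = 13.4564 m/s².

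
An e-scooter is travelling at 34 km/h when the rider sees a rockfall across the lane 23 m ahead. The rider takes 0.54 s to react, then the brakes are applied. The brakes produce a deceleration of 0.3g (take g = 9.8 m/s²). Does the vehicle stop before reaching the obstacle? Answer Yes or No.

34 km/h ÷ 3.6 = 9.4444 m/s.
a = 0.3 × 9.8 = 2.940 m/s².
Reaction distance = 9.4444 × 0.54 = 5.100 m.
Braking distance = v²/(2a) = 89.197 / 5.880 = 15.170 m.
Total stopping distance = 5.100 + 15.170 = 20.270 m, vs 23 m available — it stops with 23 − 20.270 = 2.730 m to spare.

Yes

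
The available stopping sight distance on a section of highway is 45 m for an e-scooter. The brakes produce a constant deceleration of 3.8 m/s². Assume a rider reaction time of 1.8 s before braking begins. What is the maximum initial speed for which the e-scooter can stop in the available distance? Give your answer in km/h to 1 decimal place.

Maximum speed ≈ 46.4 km/h

Stopping distance: v·t_r + v²/(2a) = 45 with t_r = 1.8 s and a = 3.800 m/s².
So v² + 13.680 v − 342.00 = 0.
Positive root: v = −a·t_r + √((a·t_r)² + 2a·d) = −6.840 + √(46.786 + 342.00) = 12.8777 m/s.
12.8777 m/s × 3.6 = 46.360 km/h.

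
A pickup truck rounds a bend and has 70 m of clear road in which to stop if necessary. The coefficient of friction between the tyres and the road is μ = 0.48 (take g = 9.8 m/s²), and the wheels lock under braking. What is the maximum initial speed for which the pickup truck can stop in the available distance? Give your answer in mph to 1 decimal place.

a = μg = 0.48 × 9.8 = 4.704 m/s².
v²/(2a) = d ⇒ v = √(2 × 4.704 × 70) = √658.56 = 25.6624 m/s.
25.6624 m/s ÷ 0.44704 = 57.405 mph.

Maximum speed ≈ 57.4 mph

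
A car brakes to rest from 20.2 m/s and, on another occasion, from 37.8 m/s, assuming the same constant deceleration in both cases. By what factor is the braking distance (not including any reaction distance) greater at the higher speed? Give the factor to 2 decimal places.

Braking distance d = v²/(2a), so with a fixed, d ∝ v².
Factor = (37.8/20.2)² = 1.8713² = 3.5018.

Factor ≈ 3.50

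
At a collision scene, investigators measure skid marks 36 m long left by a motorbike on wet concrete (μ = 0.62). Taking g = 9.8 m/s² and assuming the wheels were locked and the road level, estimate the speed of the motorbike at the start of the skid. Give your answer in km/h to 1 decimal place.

Initial speed ≈ 75.3 km/h

Deceleration a = μg = 0.62 × 9.8 = 6.076 m/s².
v = √(2a·d) = √(2 × 6.076 × 36) = √437.472 = 20.9158 m/s.
= 20.9158 × 3.6 = 75.297 km/h.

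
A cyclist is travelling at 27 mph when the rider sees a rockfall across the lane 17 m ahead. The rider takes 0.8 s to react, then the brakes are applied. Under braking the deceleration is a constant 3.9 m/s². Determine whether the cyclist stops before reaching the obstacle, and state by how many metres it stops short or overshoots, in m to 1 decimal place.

27 mph × 0.44704 = 12.0701 m/s.
Reaction distance = 12.0701 × 0.8 = 9.656 m.
Braking distance = v²/(2a) = 145.687 / 7.800 = 18.678 m.
Total stopping distance = 9.656 + 18.678 = 28.334 m, vs 17 m available — it cannot stop in time and overshoots by 28.334 − 17 = 11.334 m.

No — it overshoots by 11.3 m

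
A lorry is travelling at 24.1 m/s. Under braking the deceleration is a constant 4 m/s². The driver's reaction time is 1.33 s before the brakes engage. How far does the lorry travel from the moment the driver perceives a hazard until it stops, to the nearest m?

Total stopping distance ≈ 105 m

Reaction distance = v·t_r = 24.1000 × 1.33 = 32.053 m.
Braking distance = v²/(2a) = 24.1000² / (2 × 4.000) = 580.810 / 8.000 = 72.601 m.
Total = 32.053 + 72.601 = 104.654 m.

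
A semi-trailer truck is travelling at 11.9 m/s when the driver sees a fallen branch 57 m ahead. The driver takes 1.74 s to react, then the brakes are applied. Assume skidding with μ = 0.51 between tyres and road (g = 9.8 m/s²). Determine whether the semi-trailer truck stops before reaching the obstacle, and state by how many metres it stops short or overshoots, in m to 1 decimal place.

Yes — it stops 22.1 m short of the obstacle

a = μg = 0.51 × 9.8 = 4.998 m/s².
Reaction distance = 11.9000 × 1.74 = 20.706 m.
Braking distance = v²/(2a) = 141.610 / 9.996 = 14.167 m.
Total stopping distance = 20.706 + 14.167 = 34.873 m, vs 57 m available — it stops with 57 − 34.873 = 22.127 m to spare.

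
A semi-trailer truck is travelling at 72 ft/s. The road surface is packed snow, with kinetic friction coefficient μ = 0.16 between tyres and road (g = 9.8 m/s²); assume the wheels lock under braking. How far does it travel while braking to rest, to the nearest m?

Braking distance ≈ 154 m

72 ft/s × 0.3048 = 21.9456 m/s.
a = μg = 0.16 × 9.8 = 1.568 m/s².
Braking distance = v²/(2a) = 21.9456² / (2 × 1.568) = 481.609 / 3.136 = 153.574 m.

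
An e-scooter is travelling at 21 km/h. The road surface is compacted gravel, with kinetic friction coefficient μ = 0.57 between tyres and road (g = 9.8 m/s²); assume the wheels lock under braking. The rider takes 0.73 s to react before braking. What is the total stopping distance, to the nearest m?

Total stopping distance ≈ 7 m

21 km/h ÷ 3.6 = 5.8333 m/s.
a = μg = 0.57 × 9.8 = 5.586 m/s².
Reaction distance = v·t_r = 5.8333 × 0.73 = 4.258 m.
Braking distance = v²/(2a) = 5.8333² / (2 × 5.586) = 34.027 / 11.172 = 3.046 m.
Total = 4.258 + 3.046 = 7.304 m.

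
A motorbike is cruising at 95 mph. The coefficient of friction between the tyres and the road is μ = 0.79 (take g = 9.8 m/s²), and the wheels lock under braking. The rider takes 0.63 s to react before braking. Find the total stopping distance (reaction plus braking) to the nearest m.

95 mph × 0.44704 = 42.4688 m/s.
a = μg = 0.79 × 9.8 = 7.742 m/s².
Reaction distance = v·t_r = 42.4688 × 0.63 = 26.755 m.
Braking distance = v²/(2a) = 42.4688² / (2 × 7.742) = 1803.599 / 15.484 = 116.481 m.
Total = 26.755 + 116.481 = 143.236 m.

Total stopping distance ≈ 143 m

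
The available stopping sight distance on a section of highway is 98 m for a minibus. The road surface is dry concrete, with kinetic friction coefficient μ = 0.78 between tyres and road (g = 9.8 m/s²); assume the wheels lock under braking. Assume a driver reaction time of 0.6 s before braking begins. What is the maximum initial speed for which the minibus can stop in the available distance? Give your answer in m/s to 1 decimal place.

Maximum speed ≈ 34.4 m/s

a = μg = 0.78 × 9.8 = 7.644 m/s².
Stopping distance: v·t_r + v²/(2a) = 98 with t_r = 0.6 s and a = 7.644 m/s².
So v² + 9.173 v − 1498.22 = 0.
Positive root: v = −a·t_r + √((a·t_r)² + 2a·d) = −4.586 + √(21.031 + 1498.22) = 34.3916 m/s.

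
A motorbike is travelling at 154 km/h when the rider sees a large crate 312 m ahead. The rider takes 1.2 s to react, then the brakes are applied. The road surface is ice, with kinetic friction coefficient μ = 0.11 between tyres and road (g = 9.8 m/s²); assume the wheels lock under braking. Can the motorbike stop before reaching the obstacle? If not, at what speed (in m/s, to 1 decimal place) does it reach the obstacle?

154 km/h ÷ 3.6 = 42.7778 m/s.
a = μg = 0.11 × 9.8 = 1.078 m/s².
Reaction distance = 42.7778 × 1.2 = 51.333 m.
Braking distance needed to stop: v²/(2a) = 1829.940 / 2.156 = 848.766 m, so total needed = 51.333 + 848.766 = 900.099 m > 312 m — it cannot stop.
Distance remaining when braking begins: 312 − 51.333 = 260.667 m.
v² = v₀² − 2a·d = 1829.940 − 2 × 1.078 × 260.667 = 1267.942 m²/s².
v = √1267.942 = 35.608 m/s.

No — it strikes the obstacle at 35.6 m/s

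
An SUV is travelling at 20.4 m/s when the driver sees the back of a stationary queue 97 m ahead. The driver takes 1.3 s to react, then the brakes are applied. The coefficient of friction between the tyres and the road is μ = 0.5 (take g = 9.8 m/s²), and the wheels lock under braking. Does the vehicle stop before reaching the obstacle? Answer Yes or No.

Yes

a = μg = 0.5 × 9.8 = 4.900 m/s².
Reaction distance = 20.4000 × 1.3 = 26.520 m.
Braking distance = v²/(2a) = 416.160 / 9.800 = 42.465 m.
Total stopping distance = 26.520 + 42.465 = 68.985 m, vs 97 m available — it stops with 97 − 68.985 = 28.015 m to spare.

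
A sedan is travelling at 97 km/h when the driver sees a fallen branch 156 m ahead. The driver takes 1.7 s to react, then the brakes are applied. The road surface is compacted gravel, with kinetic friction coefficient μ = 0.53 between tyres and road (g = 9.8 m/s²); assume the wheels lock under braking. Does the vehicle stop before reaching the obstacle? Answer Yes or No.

97 km/h ÷ 3.6 = 26.9444 m/s.
a = μg = 0.53 × 9.8 = 5.194 m/s².
Reaction distance = 26.9444 × 1.7 = 45.805 m.
Braking distance = v²/(2a) = 726.001 / 10.388 = 69.888 m.
Total stopping distance = 45.805 + 69.888 = 115.693 m, vs 156 m available — it stops with 156 − 115.693 = 40.307 m to spare.

Yes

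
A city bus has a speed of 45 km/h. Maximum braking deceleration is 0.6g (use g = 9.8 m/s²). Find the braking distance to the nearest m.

Braking distance ≈ 13 m

45 km/h ÷ 3.6 = 12.5000 m/s.
a = 0.6 × 9.8 = 5.880 m/s².
Braking distance = v²/(2a) = 12.5000² / (2 × 5.880) = 156.250 / 11.760 = 13.287 m.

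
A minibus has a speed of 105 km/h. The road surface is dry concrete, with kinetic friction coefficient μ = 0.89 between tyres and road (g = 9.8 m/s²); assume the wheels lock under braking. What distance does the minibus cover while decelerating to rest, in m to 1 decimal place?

Braking distance ≈ 48.8 m

105 km/h ÷ 3.6 = 29.1667 m/s.
a = μg = 0.89 × 9.8 = 8.722 m/s².
Braking distance = v²/(2a) = 29.1667² / (2 × 8.722) = 850.696 / 17.444 = 48.767 m.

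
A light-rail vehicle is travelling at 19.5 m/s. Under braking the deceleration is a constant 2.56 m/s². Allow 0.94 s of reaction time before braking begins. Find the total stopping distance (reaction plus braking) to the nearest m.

Reaction distance = v·t_r = 19.5000 × 0.94 = 18.330 m.
Braking distance = v²/(2a) = 19.5000² / (2 × 2.560) = 380.250 / 5.120 = 74.268 m.
Total = 18.330 + 74.268 = 92.598 m.

Total stopping distance ≈ 93 m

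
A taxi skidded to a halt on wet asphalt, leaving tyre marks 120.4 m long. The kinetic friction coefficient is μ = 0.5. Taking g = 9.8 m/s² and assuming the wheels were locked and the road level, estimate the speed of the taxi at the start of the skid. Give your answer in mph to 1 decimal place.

Initial speed ≈ 76.8 mph

Deceleration a = μg = 0.5 × 9.8 = 4.900 m/s².
v = √(2a·d) = √(2 × 4.900 × 120.4) = √1179.920 = 34.3500 m/s.
= 34.3500 ÷ 0.44704 = 76.839 mph.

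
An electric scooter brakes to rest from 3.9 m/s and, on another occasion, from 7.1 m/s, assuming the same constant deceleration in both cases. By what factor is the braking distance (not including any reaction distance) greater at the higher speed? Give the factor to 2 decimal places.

Factor ≈ 3.31

Braking distance d = v²/(2a), so with a fixed, d ∝ v².
Factor = (7.1/3.9)² = 1.8205² = 3.3142.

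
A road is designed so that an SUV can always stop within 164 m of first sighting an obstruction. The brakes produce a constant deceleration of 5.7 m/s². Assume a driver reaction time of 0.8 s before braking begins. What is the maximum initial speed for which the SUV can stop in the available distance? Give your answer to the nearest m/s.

Maximum speed ≈ 39 m/s

Stopping distance: v·t_r + v²/(2a) = 164 with t_r = 0.8 s and a = 5.700 m/s².
So v² + 9.120 v − 1869.60 = 0.
Positive root: v = −a·t_r + √((a·t_r)² + 2a·d) = −4.560 + √(20.794 + 1869.60) = 38.9187 m/s.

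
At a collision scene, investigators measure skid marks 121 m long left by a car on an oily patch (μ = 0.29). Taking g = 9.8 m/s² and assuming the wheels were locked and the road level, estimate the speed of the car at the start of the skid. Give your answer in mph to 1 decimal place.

Deceleration a = μg = 0.29 × 9.8 = 2.842 m/s².
v = √(2a·d) = √(2 × 2.842 × 121) = √687.764 = 26.2253 m/s.
= 26.2253 ÷ 0.44704 = 58.664 mph.

Initial speed ≈ 58.7 mph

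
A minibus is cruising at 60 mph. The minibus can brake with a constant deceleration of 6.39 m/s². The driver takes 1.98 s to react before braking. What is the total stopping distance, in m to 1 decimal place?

Total stopping distance ≈ 109.4 m

60 mph × 0.44704 = 26.8224 m/s.
Reaction distance = v·t_r = 26.8224 × 1.98 = 53.108 m.
Braking distance = v²/(2a) = 26.8224² / (2 × 6.390) = 719.441 / 12.780 = 56.294 m.
Total = 53.108 + 56.294 = 109.402 m.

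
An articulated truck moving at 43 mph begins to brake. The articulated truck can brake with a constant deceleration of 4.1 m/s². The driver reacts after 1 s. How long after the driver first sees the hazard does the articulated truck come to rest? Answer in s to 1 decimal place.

Total time ≈ 5.7 s

43 mph × 0.44704 = 19.2227 m/s.
Braking time = v/a = 19.2227 / 4.100 = 4.688 s.
Total = 1 + 4.688 = 5.688 s.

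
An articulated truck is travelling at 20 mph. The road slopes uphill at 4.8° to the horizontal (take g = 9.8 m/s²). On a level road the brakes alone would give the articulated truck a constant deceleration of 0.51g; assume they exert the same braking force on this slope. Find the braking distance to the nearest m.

Braking distance ≈ 7 m

20 mph × 0.44704 = 8.9408 m/s.
a = 0.51 × 9.8 = 4.998 m/s².
Gravity along the uphill slope adds to the braking deceleration: a_eff = 4.998 + 9.8·sin 4.8° = 4.998 + 0.820 = 5.818 m/s².
Braking distance = v²/(2a) = 8.9408² / (2 × 5.818) = 79.938 / 11.636 = 6.870 m.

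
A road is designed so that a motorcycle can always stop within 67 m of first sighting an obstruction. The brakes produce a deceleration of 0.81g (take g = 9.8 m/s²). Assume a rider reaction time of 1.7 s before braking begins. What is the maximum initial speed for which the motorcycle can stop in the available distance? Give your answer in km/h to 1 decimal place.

Maximum speed ≈ 78.5 km/h

a = 0.81 × 9.8 = 7.938 m/s².
Stopping distance: v·t_r + v²/(2a) = 67 with t_r = 1.7 s and a = 7.938 m/s².
So v² + 26.989 v − 1063.69 = 0.
Positive root: v = −a·t_r + √((a·t_r)² + 2a·d) = −13.495 + √(182.115 + 1063.69) = 21.8010 m/s.
21.8010 m/s × 3.6 = 78.484 km/h.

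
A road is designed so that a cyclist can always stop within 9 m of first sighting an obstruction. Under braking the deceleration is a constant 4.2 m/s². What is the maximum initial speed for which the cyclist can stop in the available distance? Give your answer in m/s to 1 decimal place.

Maximum speed ≈ 8.7 m/s

v²/(2a) = d ⇒ v = √(2 × 4.200 × 9) = √75.60 = 8.6948 m/s.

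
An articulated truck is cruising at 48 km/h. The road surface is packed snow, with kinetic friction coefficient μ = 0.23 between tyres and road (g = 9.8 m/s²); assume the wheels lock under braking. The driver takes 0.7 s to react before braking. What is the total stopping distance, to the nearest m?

Total stopping distance ≈ 49 m

48 km/h ÷ 3.6 = 13.3333 m/s.
a = μg = 0.23 × 9.8 = 2.254 m/s².
Reaction distance = v·t_r = 13.3333 × 0.7 = 9.333 m.
Braking distance = v²/(2a) = 13.3333² / (2 × 2.254) = 177.777 / 4.508 = 39.436 m.
Total = 9.333 + 39.436 = 48.769 m.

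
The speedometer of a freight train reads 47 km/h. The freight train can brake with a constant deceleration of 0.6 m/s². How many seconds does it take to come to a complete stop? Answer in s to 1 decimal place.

47 km/h ÷ 3.6 = 13.0556 m/s.
Braking time = v/a = 13.0556 / 0.600 = 21.759 s.

Braking time ≈ 21.8 s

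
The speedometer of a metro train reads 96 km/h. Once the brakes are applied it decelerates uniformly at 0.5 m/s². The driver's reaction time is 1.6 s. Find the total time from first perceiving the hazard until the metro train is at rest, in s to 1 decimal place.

96 km/h ÷ 3.6 = 26.6667 m/s.
Braking time = v/a = 26.6667 / 0.500 = 53.333 s.
Total = 1.6 + 53.333 = 54.933 s.

Total time ≈ 54.9 s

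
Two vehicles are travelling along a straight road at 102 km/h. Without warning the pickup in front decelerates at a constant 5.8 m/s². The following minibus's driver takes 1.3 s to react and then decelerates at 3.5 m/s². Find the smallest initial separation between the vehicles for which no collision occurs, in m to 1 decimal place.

102 km/h ÷ 3.6 = 28.3333 m/s.
Leader travels v²/(2a_L) = 802.776 / 11.600 = 69.205 m before stopping.
Follower covers v·t_r = 28.3333 × 1.3 = 36.833 m while reacting, then v²/(2a_F) = 802.776 / 7.000 = 114.682 m while braking, for a total of 36.833 + 114.682 = 151.515 m.
Since a_F ≤ a_L and the follower starts braking later, the follower is never slower than the leader, so the closest approach is when both have stopped.
Minimum gap = 151.515 − 69.205 = 82.310 m.

Minimum gap ≈ 82.3 m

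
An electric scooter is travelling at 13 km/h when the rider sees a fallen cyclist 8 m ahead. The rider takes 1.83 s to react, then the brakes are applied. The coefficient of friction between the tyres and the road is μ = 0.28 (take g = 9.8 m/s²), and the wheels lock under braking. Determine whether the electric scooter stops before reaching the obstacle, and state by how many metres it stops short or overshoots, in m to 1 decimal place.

No — it overshoots by 1.0 m

13 km/h ÷ 3.6 = 3.6111 m/s.
a = μg = 0.28 × 9.8 = 2.744 m/s².
Reaction distance = 3.6111 × 1.83 = 6.608 m.
Braking distance = v²/(2a) = 13.040 / 5.488 = 2.376 m.
Total stopping distance = 6.608 + 2.376 = 8.984 m, vs 8 m available — it cannot stop in time and overshoots by 8.984 − 8 = 0.984 m.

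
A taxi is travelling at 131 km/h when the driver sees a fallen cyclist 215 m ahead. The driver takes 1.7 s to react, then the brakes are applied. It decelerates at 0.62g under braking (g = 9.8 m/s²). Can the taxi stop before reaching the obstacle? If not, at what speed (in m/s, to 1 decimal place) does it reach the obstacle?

Yes — it stops about 44.2 m short of the obstacle, so it never reaches it

131 km/h ÷ 3.6 = 36.3889 m/s.
a = 0.62 × 9.8 = 6.076 m/s².
Reaction distance = 36.3889 × 1.7 = 61.861 m.
Braking distance = v²/(2a) = 1324.152 / 12.152 = 108.966 m.
Total stopping distance = 61.861 + 108.966 = 170.827 m, vs 215 m available — it stops with 215 − 170.827 = 44.173 m to spare.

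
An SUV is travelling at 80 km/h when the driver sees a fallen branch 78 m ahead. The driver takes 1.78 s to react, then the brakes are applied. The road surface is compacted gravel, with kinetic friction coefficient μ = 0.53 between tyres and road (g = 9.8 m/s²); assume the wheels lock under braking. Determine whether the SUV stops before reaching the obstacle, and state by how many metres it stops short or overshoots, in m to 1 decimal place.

80 km/h ÷ 3.6 = 22.2222 m/s.
a = μg = 0.53 × 9.8 = 5.194 m/s².
Reaction distance = 22.2222 × 1.78 = 39.556 m.
Braking distance = v²/(2a) = 493.826 / 10.388 = 47.538 m.
Total stopping distance = 39.556 + 47.538 = 87.094 m, vs 78 m available — it cannot stop in time and overshoots by 87.094 − 78 = 9.094 m.

No — it overshoots by 9.1 m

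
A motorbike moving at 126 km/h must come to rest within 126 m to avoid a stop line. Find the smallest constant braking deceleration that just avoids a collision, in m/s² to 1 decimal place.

Required deceleration ≈ 4.9 m/s²

126 km/h ÷ 3.6 = 35.0000 m/s.
v² = 2a·d ⇒ a = v²/(2d) = 35.0000² / (2 × 126.000) = 1225.000 / 252.000 = 4.8611 m/s².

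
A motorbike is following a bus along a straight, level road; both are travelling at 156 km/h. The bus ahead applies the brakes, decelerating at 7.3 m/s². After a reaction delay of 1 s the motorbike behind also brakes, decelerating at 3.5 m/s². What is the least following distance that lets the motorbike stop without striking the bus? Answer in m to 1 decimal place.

156 km/h ÷ 3.6 = 43.3333 m/s.
Leader travels v²/(2a_L) = 1877.775 / 14.600 = 128.615 m before stopping.
Follower covers v·t_r = 43.3333 × 1 = 43.333 m while reacting, then v²/(2a_F) = 1877.775 / 7.000 = 268.254 m while braking, for a total of 43.333 + 268.254 = 311.587 m.
Since a_F ≤ a_L and the follower starts braking later, the follower is never slower than the leader, so the closest approach is when both have stopped.
Minimum gap = 311.587 − 128.615 = 182.972 m.

Minimum gap ≈ 183.0 m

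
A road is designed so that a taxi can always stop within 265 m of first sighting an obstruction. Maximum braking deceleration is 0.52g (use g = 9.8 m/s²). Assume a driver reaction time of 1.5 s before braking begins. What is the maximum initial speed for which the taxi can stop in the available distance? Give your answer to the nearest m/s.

Maximum speed ≈ 45 m/s

a = 0.52 × 9.8 = 5.096 m/s².
Stopping distance: v·t_r + v²/(2a) = 265 with t_r = 1.5 s and a = 5.096 m/s².
So v² + 15.288 v − 2700.88 = 0.
Positive root: v = −a·t_r + √((a·t_r)² + 2a·d) = −7.644 + √(58.431 + 2700.88) = 44.8851 m/s.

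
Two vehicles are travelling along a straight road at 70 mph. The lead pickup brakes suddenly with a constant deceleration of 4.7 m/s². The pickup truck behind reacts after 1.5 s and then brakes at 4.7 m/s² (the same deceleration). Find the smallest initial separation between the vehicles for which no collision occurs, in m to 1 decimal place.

Minimum gap ≈ 46.9 m

70 mph × 0.44704 = 31.2928 m/s.
Leader travels v²/(2a_L) = 979.239 / 9.400 = 104.174 m before stopping.
Follower covers v·t_r = 31.2928 × 1.5 = 46.939 m while reacting, then v²/(2a_F) = 979.239 / 9.400 = 104.174 m while braking, for a total of 46.939 + 104.174 = 151.113 m.
Since a_F ≤ a_L and the follower starts braking later, the follower is never slower than the leader, so the closest approach is when both have stopped.
Minimum gap = 151.113 − 104.174 = 46.939 m.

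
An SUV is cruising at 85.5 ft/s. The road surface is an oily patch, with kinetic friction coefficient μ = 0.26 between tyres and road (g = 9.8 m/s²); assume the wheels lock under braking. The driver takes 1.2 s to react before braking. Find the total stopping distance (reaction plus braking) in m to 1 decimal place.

85.5 ft/s × 0.3048 = 26.0604 m/s.
a = μg = 0.26 × 9.8 = 2.548 m/s².
Reaction distance = v·t_r = 26.0604 × 1.2 = 31.272 m.
Braking distance = v²/(2a) = 26.0604² / (2 × 2.548) = 679.144 / 5.096 = 133.270 m.
Total = 31.272 + 133.270 = 164.542 m.

Total stopping distance ≈ 164.5 m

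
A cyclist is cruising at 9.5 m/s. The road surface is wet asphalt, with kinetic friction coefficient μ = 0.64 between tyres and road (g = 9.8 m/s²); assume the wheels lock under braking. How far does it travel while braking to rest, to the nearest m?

Braking distance ≈ 7 m

a = μg = 0.64 × 9.8 = 6.272 m/s².
Braking distance = v²/(2a) = 9.5000² / (2 × 6.272) = 90.250 / 12.544 = 7.195 m.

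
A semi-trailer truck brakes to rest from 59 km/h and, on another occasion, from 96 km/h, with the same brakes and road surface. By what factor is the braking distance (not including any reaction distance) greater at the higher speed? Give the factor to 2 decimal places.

Braking distance d = v²/(2a), so with a fixed, d ∝ v².
Factor = (96/59)² = 1.6271² = 2.6475.

Factor ≈ 2.65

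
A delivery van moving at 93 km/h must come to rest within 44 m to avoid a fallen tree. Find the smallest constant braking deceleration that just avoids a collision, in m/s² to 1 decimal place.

Required deceleration ≈ 7.6 m/s²

93 km/h ÷ 3.6 = 25.8333 m/s.
v² = 2a·d ⇒ a = v²/(2d) = 25.8333² / (2 × 44.000) = 667.359 / 88.000 = 7.5836 m/s².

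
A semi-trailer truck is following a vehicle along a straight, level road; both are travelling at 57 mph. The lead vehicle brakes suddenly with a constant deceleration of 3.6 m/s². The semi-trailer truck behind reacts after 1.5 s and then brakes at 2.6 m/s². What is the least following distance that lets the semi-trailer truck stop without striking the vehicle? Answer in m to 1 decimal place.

Minimum gap ≈ 72.9 m

57 mph × 0.44704 = 25.4813 m/s.
Leader travels v²/(2a_L) = 649.297 / 7.200 = 90.180 m before stopping.
Follower covers v·t_r = 25.4813 × 1.5 = 38.222 m while reacting, then v²/(2a_F) = 649.297 / 5.200 = 124.865 m while braking, for a total of 38.222 + 124.865 = 163.087 m.
Since a_F ≤ a_L and the follower starts braking later, the follower is never slower than the leader, so the closest approach is when both have stopped.
Minimum gap = 163.087 − 90.180 = 72.907 m.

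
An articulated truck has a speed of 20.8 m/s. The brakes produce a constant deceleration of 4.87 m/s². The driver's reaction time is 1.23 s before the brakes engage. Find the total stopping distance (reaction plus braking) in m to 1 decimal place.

Reaction distance = v·t_r = 20.8000 × 1.23 = 25.584 m.
Braking distance = v²/(2a) = 20.8000² / (2 × 4.870) = 432.640 / 9.740 = 44.419 m.
Total = 25.584 + 44.419 = 70.003 m.

Total stopping distance ≈ 70.0 m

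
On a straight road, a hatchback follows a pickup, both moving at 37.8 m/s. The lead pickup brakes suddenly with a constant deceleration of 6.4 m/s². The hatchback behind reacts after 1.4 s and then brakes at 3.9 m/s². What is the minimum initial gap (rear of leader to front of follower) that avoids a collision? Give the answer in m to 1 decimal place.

Leader travels v²/(2a_L) = 1428.840 / 12.800 = 111.628 m before stopping.
Follower covers v·t_r = 37.8000 × 1.4 = 52.920 m while reacting, then v²/(2a_F) = 1428.840 / 7.800 = 183.185 m while braking, for a total of 52.920 + 183.185 = 236.105 m.
Since a_F ≤ a_L and the follower starts braking later, the follower is never slower than the leader, so the closest approach is when both have stopped.
Minimum gap = 236.105 − 111.628 = 124.477 m.

Minimum gap ≈ 124.5 m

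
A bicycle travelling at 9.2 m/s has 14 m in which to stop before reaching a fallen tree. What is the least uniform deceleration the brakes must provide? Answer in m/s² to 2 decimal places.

v² = 2a·d ⇒ a = v²/(2d) = 9.2000² / (2 × 14.000) = 84.640 / 28.000 = 3.0229 m/s².

Required deceleration ≈ 3.02 m/s²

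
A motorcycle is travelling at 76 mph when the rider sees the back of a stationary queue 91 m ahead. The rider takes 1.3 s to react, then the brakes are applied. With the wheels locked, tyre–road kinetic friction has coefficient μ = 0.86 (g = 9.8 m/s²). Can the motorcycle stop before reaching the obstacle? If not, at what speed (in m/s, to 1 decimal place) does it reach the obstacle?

No — it strikes the obstacle at 19.1 m/s

76 mph × 0.44704 = 33.9750 m/s.
a = μg = 0.86 × 9.8 = 8.428 m/s².
Reaction distance = 33.9750 × 1.3 = 44.168 m.
Braking distance needed to stop: v²/(2a) = 1154.301 / 16.856 = 68.480 m, so total needed = 44.168 + 68.480 = 112.648 m > 91 m — it cannot stop.
Distance remaining when braking begins: 91 − 44.168 = 46.832 m.
v² = v₀² − 2a·d = 1154.301 − 2 × 8.428 × 46.832 = 364.901 m²/s².
v = √364.901 = 19.102 m/s.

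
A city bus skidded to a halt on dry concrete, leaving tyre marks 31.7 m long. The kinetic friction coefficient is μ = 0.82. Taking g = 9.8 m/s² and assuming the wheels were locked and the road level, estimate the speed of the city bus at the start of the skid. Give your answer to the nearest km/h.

Deceleration a = μg = 0.82 × 9.8 = 8.036 m/s².
v = √(2a·d) = √(2 × 8.036 × 31.7) = √509.482 = 22.5717 m/s.
= 22.5717 × 3.6 = 81.258 km/h.

Initial speed ≈ 81 km/h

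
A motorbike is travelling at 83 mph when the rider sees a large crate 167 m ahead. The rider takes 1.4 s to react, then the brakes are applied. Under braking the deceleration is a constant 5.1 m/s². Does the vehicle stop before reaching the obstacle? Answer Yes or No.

83 mph × 0.44704 = 37.1043 m/s.
Reaction distance = 37.1043 × 1.4 = 51.946 m.
Braking distance = v²/(2a) = 1376.729 / 10.200 = 134.973 m.
Total stopping distance = 51.946 + 134.973 = 186.919 m, vs 167 m available — it cannot stop in time and overshoots by 186.919 − 167 = 19.919 m.

No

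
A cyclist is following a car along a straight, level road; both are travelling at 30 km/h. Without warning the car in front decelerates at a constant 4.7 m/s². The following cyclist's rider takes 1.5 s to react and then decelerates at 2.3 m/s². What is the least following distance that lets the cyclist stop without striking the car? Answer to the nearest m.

Minimum gap ≈ 20 m

30 km/h ÷ 3.6 = 8.3333 m/s.
Leader travels v²/(2a_L) = 69.444 / 9.400 = 7.388 m before stopping.
Follower covers v·t_r = 8.3333 × 1.5 = 12.500 m while reacting, then v²/(2a_F) = 69.444 / 4.600 = 15.097 m while braking, for a total of 12.500 + 15.097 = 27.597 m.
Since a_F ≤ a_L and the follower starts braking later, the follower is never slower than the leader, so the closest approach is when both have stopped.
Minimum gap = 27.597 − 7.388 = 20.209 m.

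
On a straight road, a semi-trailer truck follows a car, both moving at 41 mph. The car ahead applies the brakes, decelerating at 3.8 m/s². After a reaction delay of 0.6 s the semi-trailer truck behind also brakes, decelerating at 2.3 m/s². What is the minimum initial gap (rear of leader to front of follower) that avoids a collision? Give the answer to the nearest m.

Minimum gap ≈ 40 m

41 mph × 0.44704 = 18.3286 m/s.
Leader travels v²/(2a_L) = 335.938 / 7.600 = 44.202 m before stopping.
Follower covers v·t_r = 18.3286 × 0.6 = 10.997 m while reacting, then v²/(2a_F) = 335.938 / 4.600 = 73.030 m while braking, for a total of 10.997 + 73.030 = 84.027 m.
Since a_F ≤ a_L and the follower starts braking later, the follower is never slower than the leader, so the closest approach is when both have stopped.
Minimum gap = 84.027 − 44.202 = 39.825 m.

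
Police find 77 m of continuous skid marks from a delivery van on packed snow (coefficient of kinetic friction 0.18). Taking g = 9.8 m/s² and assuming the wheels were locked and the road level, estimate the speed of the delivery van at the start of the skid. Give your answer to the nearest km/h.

Initial speed ≈ 59 km/h

Deceleration a = μg = 0.18 × 9.8 = 1.764 m/s².
v = √(2a·d) = √(2 × 1.764 × 77) = √271.656 = 16.4820 m/s.
= 16.4820 × 3.6 = 59.335 km/h.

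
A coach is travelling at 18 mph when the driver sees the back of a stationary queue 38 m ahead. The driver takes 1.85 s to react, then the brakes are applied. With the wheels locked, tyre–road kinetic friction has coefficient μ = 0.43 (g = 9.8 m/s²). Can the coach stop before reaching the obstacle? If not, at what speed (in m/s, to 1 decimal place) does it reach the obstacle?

18 mph × 0.44704 = 8.0467 m/s.
a = μg = 0.43 × 9.8 = 4.214 m/s².
Reaction distance = 8.0467 × 1.85 = 14.886 m.
Braking distance = v²/(2a) = 64.749 / 8.428 = 7.683 m.
Total stopping distance = 14.886 + 7.683 = 22.569 m, vs 38 m available — it stops with 38 − 22.569 = 15.431 m to spare.

Yes — it stops about 15.4 m short of the obstacle, so it never reaches it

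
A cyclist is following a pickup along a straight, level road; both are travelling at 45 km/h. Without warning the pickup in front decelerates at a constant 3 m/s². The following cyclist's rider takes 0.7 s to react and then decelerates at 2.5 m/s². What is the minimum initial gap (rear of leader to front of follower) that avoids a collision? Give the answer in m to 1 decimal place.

45 km/h ÷ 3.6 = 12.5000 m/s.
Leader travels v²/(2a_L) = 156.250 / 6.000 = 26.042 m before stopping.
Follower covers v·t_r = 12.5000 × 0.7 = 8.750 m while reacting, then v²/(2a_F) = 156.250 / 5.000 = 31.250 m while braking, for a total of 8.750 + 31.250 = 40.000 m.
Since a_F ≤ a_L and the follower starts braking later, the follower is never slower than the leader, so the closest approach is when both have stopped.
Minimum gap = 40.000 − 26.042 = 13.958 m.

Minimum gap ≈ 14.0 m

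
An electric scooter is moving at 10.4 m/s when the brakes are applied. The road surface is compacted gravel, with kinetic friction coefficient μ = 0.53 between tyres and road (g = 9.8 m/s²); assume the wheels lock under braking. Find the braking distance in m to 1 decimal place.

Braking distance ≈ 10.4 m

a = μg = 0.53 × 9.8 = 5.194 m/s².
Braking distance = v²/(2a) = 10.4000² / (2 × 5.194) = 108.160 / 10.388 = 10.412 m.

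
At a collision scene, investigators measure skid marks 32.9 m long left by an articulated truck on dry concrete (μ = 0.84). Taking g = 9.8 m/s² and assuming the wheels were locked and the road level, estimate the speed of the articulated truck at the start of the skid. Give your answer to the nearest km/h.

Initial speed ≈ 84 km/h

Deceleration a = μg = 0.84 × 9.8 = 8.232 m/s².
v = √(2a·d) = √(2 × 8.232 × 32.9) = √541.666 = 23.2737 m/s.
= 23.2737 × 3.6 = 83.785 km/h.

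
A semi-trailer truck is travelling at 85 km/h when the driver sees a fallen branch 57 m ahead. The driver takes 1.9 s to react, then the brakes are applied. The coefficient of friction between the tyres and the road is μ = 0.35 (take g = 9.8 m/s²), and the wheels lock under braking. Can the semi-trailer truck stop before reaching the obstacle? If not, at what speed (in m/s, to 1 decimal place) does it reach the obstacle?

85 km/h ÷ 3.6 = 23.6111 m/s.
a = μg = 0.35 × 9.8 = 3.430 m/s².
Reaction distance = 23.6111 × 1.9 = 44.861 m.
Braking distance needed to stop: v²/(2a) = 557.484 / 6.860 = 81.266 m, so total needed = 44.861 + 81.266 = 126.127 m > 57 m — it cannot stop.
Distance remaining when braking begins: 57 − 44.861 = 12.139 m.
v² = v₀² − 2a·d = 557.484 − 2 × 3.430 × 12.139 = 474.210 m²/s².
v = √474.210 = 21.776 m/s.

No — it strikes the obstacle at 21.8 m/s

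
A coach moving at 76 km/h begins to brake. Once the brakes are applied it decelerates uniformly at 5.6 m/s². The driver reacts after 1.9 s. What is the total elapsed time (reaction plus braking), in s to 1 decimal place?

Total time ≈ 5.7 s

76 km/h ÷ 3.6 = 21.1111 m/s.
Braking time = v/a = 21.1111 / 5.600 = 3.770 s.
Total = 1.9 + 3.770 = 5.670 s.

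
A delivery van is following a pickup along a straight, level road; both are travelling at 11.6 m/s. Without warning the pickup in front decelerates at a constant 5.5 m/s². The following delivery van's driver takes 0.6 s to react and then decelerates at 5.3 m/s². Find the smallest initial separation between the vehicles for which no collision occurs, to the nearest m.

Minimum gap ≈ 7 m

Leader travels v²/(2a_L) = 134.560 / 11.000 = 12.233 m before stopping.
Follower covers v·t_r = 11.6000 × 0.6 = 6.960 m while reacting, then v²/(2a_F) = 134.560 / 10.600 = 12.694 m while braking, for a total of 6.960 + 12.694 = 19.654 m.
Since a_F ≤ a_L and the follower starts braking later, the follower is never slower than the leader, so the closest approach is when both have stopped.
Minimum gap = 19.654 − 12.233 = 7.421 m.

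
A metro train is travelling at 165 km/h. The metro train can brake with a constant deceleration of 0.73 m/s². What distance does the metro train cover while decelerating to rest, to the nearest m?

165 km/h ÷ 3.6 = 45.8333 m/s.
Braking distance = v²/(2a) = 45.8333² / (2 × 0.730) = 2100.691 / 1.460 = 1438.829 m.

Braking distance ≈ 1439 m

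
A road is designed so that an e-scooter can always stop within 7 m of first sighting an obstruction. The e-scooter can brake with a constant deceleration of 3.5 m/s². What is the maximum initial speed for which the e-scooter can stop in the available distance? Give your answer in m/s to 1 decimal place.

Maximum speed ≈ 7.0 m/s

v²/(2a) = d ⇒ v = √(2 × 3.500 × 7) = √49.00 = 7.0000 m/s.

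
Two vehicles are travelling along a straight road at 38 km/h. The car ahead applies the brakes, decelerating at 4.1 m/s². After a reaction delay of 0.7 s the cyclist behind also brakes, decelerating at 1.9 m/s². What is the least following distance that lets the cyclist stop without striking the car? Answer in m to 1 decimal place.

Minimum gap ≈ 23.1 m

38 km/h ÷ 3.6 = 10.5556 m/s.
Leader travels v²/(2a_L) = 111.421 / 8.200 = 13.588 m before stopping.
Follower covers v·t_r = 10.5556 × 0.7 = 7.389 m while reacting, then v²/(2a_F) = 111.421 / 3.800 = 29.321 m while braking, for a total of 7.389 + 29.321 = 36.710 m.
Since a_F ≤ a_L and the follower starts braking later, the follower is never slower than the leader, so the closest approach is when both have stopped.
Minimum gap = 36.710 − 13.588 = 23.122 m.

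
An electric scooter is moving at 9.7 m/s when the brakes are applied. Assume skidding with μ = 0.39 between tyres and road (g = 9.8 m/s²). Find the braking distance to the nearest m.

Braking distance ≈ 12 m

a = μg = 0.39 × 9.8 = 3.822 m/s².
Braking distance = v²/(2a) = 9.7000² / (2 × 3.822) = 94.090 / 7.644 = 12.309 m.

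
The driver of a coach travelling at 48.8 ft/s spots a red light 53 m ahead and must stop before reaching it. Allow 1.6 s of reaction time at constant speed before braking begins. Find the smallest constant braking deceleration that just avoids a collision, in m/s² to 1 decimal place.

Required deceleration ≈ 3.8 m/s²

48.8 ft/s × 0.3048 = 14.8742 m/s.
Distance covered during reaction = 14.8742 × 1.6 = 23.799 m.
Distance available for braking: 53 − 23.799 = 29.201 m.
v² = 2a·d ⇒ a = v²/(2d) = 14.8742² / (2 × 29.201) = 221.242 / 58.402 = 3.7883 m/s².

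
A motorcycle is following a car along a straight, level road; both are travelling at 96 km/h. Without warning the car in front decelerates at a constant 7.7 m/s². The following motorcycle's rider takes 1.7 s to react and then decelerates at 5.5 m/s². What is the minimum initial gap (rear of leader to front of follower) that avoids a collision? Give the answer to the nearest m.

Minimum gap ≈ 64 m

96 km/h ÷ 3.6 = 26.6667 m/s.
Leader travels v²/(2a_L) = 711.113 / 15.400 = 46.176 m before stopping.
Follower covers v·t_r = 26.6667 × 1.7 = 45.333 m while reacting, then v²/(2a_F) = 711.113 / 11.000 = 64.647 m while braking, for a total of 45.333 + 64.647 = 109.980 m.
Since a_F ≤ a_L and the follower starts braking later, the follower is never slower than the leader, so the closest approach is when both have stopped.
Minimum gap = 109.980 − 46.176 = 63.804 m.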